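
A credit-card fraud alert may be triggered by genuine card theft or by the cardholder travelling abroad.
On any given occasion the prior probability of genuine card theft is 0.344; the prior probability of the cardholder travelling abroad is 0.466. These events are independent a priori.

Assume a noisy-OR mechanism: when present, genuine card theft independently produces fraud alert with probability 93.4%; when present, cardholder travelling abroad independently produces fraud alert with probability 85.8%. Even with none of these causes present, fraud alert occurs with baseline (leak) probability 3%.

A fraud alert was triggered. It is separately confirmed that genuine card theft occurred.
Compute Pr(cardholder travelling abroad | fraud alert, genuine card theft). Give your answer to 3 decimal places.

Pr(cardholder travelling abroad | fraud alert, genuine card theft) ≈ 0.480

Under noisy-OR, P(fraud alert | causes) = 1 − (1−0.03)·∏(1−qᵢ) over the active causes.
Weight on cardholder travelling abroad=true, given the evidence: 0.990909·0.466 = 0.461764
Denominator P(fraud alert | genuine card theft): 0.93598·0.534 + 0.990909·0.466 = 0.961577
P(cardholder travelling abroad | fraud alert, genuine card theft) = 0.461764/0.961577 ≈ 0.480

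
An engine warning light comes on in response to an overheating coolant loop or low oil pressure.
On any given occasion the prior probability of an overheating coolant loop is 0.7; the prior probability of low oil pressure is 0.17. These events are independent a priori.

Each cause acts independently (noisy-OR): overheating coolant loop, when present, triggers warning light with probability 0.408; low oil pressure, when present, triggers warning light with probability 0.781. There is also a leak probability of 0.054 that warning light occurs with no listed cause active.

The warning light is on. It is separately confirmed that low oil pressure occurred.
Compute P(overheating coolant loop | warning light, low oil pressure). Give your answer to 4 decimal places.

Under noisy-OR, P(warning light | causes) = 1 − (1−0.054)·∏(1−qᵢ) over the active causes.
P(warning light | low oil pressure) = 0.792826·0.3 + 0.877353·0.7 = 0.237848 + 0.614147 = 0.851995
The overheating coolant loop-present share is 0.877353·0.7 = 0.614147.
P(overheating coolant loop | warning light, low oil pressure) = 0.614147 / 0.851995 ≈ 0.7208

P(overheating coolant loop | warning light, low oil pressure) ≈ 0.7208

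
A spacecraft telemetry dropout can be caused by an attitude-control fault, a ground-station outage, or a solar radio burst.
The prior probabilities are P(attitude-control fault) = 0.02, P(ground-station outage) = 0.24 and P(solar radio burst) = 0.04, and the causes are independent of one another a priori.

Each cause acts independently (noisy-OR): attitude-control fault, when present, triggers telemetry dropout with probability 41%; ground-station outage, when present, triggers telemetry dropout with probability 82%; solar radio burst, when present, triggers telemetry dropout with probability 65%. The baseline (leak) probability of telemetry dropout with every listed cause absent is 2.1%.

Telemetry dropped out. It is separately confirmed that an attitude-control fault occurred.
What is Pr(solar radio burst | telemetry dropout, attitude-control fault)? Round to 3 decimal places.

Pr(solar radio burst | telemetry dropout, attitude-control fault) ≈ 0.061

Under noisy-OR, P(telemetry dropout | causes) = 1 − (1−0.021)·∏(1−qᵢ) over the active causes.
P(telemetry dropout | attitude-control fault) = 0.42239×0.76×0.96 + 0.797836×0.76×0.04 + 0.89603×0.24×0.96 + 0.963611×0.24×0.04 = 0.308176 + 0.024254 + 0.206445 + 0.009251 = 0.548126
Restricting to configurations with solar radio burst present: 0.024254 + 0.009251 = 0.033505.
Hence the posterior is 0.033505/0.548126 ≈ 0.061.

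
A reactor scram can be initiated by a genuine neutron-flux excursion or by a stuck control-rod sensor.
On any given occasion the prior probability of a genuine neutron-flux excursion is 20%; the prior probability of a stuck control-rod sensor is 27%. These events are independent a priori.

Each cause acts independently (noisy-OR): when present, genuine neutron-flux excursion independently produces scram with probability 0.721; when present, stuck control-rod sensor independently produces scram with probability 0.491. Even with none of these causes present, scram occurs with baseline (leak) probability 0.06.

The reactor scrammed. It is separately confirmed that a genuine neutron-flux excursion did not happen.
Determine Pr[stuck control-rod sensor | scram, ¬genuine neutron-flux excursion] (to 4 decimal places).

Under noisy-OR, P(scram | causes) = 1 − (1−0.06)·∏(1−qᵢ) over the active causes.
Sum P(scram|·) weighted by the priors over both values of stuck control-rod sensor:
  P(scram | ¬genuine neutron-flux excursion) = 0.06×0.73 + 0.52154×0.27
        = 0.043800 + 0.140816 = 0.184616
The terms with stuck control-rod sensor present sum to 0.140816, so
  P(stuck control-rod sensor | scram, ¬genuine neutron-flux excursion) = 0.140816 / 0.184616 ≈ 0.7628

Pr[stuck control-rod sensor | scram, ¬genuine neutron-flux excursion] ≈ 0.7628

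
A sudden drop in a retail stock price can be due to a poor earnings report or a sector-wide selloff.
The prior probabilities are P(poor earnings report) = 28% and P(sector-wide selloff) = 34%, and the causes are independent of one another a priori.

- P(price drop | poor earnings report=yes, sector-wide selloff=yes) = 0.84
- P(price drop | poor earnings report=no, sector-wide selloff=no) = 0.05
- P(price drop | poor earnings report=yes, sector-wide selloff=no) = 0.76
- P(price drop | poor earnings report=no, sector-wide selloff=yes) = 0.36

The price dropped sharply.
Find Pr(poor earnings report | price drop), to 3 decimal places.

Pr(poor earnings report | price drop) ≈ 0.663

Weight on poor earnings report=true, given the evidence: 0.140448 + 0.079968 = 0.220416
Denominator P(price drop): 0.05*0.72*0.66 + 0.36*0.72*0.34 + 0.76*0.28*0.66 + 0.84*0.28*0.34 = 0.332304
Posterior = 0.220416 / 0.332304 ≈ 0.663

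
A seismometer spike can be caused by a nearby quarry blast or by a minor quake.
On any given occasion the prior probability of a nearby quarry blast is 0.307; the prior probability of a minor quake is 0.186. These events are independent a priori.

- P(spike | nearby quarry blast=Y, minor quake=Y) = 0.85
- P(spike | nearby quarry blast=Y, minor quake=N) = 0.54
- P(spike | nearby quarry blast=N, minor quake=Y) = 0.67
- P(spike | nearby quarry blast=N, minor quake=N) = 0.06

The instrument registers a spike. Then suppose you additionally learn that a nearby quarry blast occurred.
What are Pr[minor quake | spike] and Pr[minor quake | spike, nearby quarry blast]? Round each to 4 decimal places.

P(spike) = 0.06·0.693·0.814 + 0.67·0.693·0.186 + 0.54·0.307·0.814 + 0.85·0.307·0.186 = 0.033846 + 0.086362 + 0.134945 + 0.048537 = 0.303690
Of this, 0.134899 comes from 0.086362 + 0.048537 (the minor quake=true cases).
P(minor quake | spike) = 0.134899 / 0.303690 ≈ 0.4442

Now also conditioning on nearby quarry blast=true:
P(spike | nearby quarry blast) = 0.54·0.814 + 0.85·0.186 = 0.439560 + 0.158100 = 0.597660
Of this, 0.158100 comes from 0.85·0.186 (the minor quake=true cases).
So P(minor quake | spike, nearby quarry blast) = 0.158100/0.597660 ≈ 0.2645.
The drop from 0.4442 to 0.2645 is the explaining-away (discounting) effect.

Pr[minor quake | spike] ≈ 0.4442; Pr[minor quake | spike, nearby quarry blast] ≈ 0.2645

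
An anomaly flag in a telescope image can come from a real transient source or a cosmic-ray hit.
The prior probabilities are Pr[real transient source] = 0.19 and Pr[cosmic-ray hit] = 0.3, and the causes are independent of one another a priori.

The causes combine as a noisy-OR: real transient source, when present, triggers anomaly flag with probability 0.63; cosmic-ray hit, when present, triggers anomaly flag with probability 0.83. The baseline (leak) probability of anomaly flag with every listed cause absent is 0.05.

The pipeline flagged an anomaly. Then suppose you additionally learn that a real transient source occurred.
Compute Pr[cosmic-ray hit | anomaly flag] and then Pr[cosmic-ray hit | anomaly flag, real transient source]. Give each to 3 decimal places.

Pr[cosmic-ray hit | anomaly flag] ≈ 0.692; Pr[cosmic-ray hit | anomaly flag, real transient source] ≈ 0.383

Under noisy-OR, P(anomaly flag | causes) = 1 − (1−0.05)·∏(1−qᵢ) over the active causes.
By total probability over the 4 (real transient source, cosmic-ray hit) configurations:
  P(anomaly flag) = 0.05*0.81*0.7 + 0.8385*0.81*0.3 + 0.6485*0.19*0.7 + 0.940245*0.19*0.3
        = 0.028350 + 0.203756 + 0.086250 + 0.053594 = 0.371950
The terms with cosmic-ray hit present sum to 0.257350, so
  P(cosmic-ray hit | anomaly flag) = 0.257350 / 0.371950 ≈ 0.692

Now also conditioning on real transient source=true:
P(anomaly flag | real transient source) = 0.6485·0.7 + 0.940245·0.3 = 0.453950 + 0.282073 = 0.736023
The cosmic-ray hit-present share is 0.940245·0.3 = 0.282073.
P(cosmic-ray hit | anomaly flag, real transient source) = 0.282073 / 0.736023 ≈ 0.383
— real transient source explains away the evidence for cosmic-ray hit.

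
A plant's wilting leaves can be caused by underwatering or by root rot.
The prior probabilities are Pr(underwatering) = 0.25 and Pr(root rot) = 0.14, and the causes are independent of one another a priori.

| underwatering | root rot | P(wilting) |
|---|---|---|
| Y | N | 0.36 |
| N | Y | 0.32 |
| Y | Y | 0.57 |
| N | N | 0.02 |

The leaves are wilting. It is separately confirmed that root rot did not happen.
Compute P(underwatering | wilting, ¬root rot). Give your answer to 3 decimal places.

P(wilting | ¬root rot) = 0.02*0.75 + 0.36*0.25 = 0.015000 + 0.090000 = 0.105000
The underwatering-present share is 0.36*0.25 = 0.090000.
Hence the posterior is 0.090000/0.105000 ≈ 0.857.

P(underwatering | wilting, ¬root rot) ≈ 0.857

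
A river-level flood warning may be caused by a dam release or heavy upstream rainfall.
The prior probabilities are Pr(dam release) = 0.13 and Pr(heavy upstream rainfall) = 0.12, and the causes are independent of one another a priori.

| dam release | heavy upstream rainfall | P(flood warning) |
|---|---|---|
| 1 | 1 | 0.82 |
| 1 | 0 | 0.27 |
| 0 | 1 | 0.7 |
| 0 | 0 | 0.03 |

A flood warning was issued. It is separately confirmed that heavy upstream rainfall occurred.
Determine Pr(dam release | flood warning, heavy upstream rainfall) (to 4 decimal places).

Pr(dam release | flood warning, heavy upstream rainfall) ≈ 0.1490

P(flood warning | heavy upstream rainfall) = 0.7×0.87 + 0.82×0.13 = 0.609000 + 0.106600 = 0.715600
Of this, 0.106600 comes from 0.82×0.13 (the dam release=true cases).
Hence the posterior is 0.106600/0.715600 ≈ 0.1490.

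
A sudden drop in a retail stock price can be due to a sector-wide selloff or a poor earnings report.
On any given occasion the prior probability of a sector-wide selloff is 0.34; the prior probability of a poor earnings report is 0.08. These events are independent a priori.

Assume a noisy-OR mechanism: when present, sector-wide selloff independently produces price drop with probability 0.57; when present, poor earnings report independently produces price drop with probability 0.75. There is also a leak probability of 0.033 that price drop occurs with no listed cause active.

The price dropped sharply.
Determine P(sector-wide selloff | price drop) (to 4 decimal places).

Under noisy-OR, P(price drop | causes) = 1 − (1−0.033)·∏(1−qᵢ) over the active causes.
Numerator (weight on configurations with sector-wide selloff): 0.182735 + 0.024372 = 0.207107
Denominator P(price drop): 0.033×0.66×0.92 + 0.75825×0.66×0.08 + 0.58419×0.34×0.92 + 0.896047×0.34×0.08 = 0.267181
Posterior = 0.207107 / 0.267181 ≈ 0.7752

P(sector-wide selloff | price drop) ≈ 0.7752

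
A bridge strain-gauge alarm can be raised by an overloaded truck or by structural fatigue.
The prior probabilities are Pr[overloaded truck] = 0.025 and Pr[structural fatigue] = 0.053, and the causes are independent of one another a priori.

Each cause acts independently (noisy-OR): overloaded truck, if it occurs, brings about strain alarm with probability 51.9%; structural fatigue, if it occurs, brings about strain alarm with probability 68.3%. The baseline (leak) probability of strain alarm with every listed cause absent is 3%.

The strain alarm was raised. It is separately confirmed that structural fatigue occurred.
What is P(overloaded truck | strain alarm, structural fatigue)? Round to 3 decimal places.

Under noisy-OR, P(strain alarm | causes) = 1 − (1−0.03)·∏(1−qᵢ) over the active causes.
Enumerate both values of overloaded truck and weight by the priors:
  P(strain alarm | structural fatigue) = 0.69251*0.975 + 0.852097*0.025
        = 0.675197 + 0.021302 = 0.696499
The terms with overloaded truck present sum to 0.021302, so
  P(overloaded truck | strain alarm, structural fatigue) = 0.021302 / 0.696499 ≈ 0.031

P(overloaded truck | strain alarm, structural fatigue) ≈ 0.031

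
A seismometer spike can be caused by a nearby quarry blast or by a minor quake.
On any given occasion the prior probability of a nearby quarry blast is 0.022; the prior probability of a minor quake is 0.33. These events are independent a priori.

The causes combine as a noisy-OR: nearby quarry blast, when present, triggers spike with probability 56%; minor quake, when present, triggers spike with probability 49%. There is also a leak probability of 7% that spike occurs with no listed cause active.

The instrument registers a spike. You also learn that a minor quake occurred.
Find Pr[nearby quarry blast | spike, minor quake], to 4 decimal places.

Pr[nearby quarry blast | spike, minor quake] ≈ 0.0328

Under noisy-OR, P(spike | causes) = 1 − (1−0.07)·∏(1−qᵢ) over the active causes.
Weight on nearby quarry blast=true, given the evidence: 0.791308×0.022 = 0.017409
The normalizing constant is 0.5257×0.978 + 0.791308×0.022 = 0.531544
P(nearby quarry blast | spike, minor quake) = 0.017409/0.531544 ≈ 0.0328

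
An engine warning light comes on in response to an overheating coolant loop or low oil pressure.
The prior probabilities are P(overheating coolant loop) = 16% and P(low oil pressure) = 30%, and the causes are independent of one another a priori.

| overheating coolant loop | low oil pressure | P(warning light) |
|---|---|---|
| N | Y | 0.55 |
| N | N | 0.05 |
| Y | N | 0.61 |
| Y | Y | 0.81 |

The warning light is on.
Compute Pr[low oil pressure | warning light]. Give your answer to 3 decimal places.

Pr[low oil pressure | warning light] ≈ 0.645

P(warning light) = 0.05*0.84*0.7 + 0.55*0.84*0.3 + 0.61*0.16*0.7 + 0.81*0.16*0.3 = 0.029400 + 0.138600 + 0.068320 + 0.038880 = 0.275200
Of this, 0.177480 comes from 0.138600 + 0.038880 (the low oil pressure=true cases).
P(low oil pressure | warning light) = 0.177480 / 0.275200 ≈ 0.645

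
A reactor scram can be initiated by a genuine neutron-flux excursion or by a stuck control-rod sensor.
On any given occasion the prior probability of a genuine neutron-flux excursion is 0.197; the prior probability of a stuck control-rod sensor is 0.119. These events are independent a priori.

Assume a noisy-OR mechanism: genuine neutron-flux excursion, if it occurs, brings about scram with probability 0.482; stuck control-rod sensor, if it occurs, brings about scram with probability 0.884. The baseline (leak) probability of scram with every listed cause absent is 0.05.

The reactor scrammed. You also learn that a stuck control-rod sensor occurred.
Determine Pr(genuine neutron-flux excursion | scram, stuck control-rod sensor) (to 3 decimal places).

Pr(genuine neutron-flux excursion | scram, stuck control-rod sensor) ≈ 0.206

Under noisy-OR, P(scram | causes) = 1 − (1−0.05)·∏(1−qᵢ) over the active causes.
By total probability over both values of genuine neutron-flux excursion:
  P(scram | stuck control-rod sensor) = 0.8898*0.803 + 0.942916*0.197
        = 0.714509 + 0.185754 = 0.900263
Configurations with genuine neutron-flux excursion contribute 0.185754, so
  P(genuine neutron-flux excursion | scram, stuck control-rod sensor) = 0.185754 / 0.900263 ≈ 0.206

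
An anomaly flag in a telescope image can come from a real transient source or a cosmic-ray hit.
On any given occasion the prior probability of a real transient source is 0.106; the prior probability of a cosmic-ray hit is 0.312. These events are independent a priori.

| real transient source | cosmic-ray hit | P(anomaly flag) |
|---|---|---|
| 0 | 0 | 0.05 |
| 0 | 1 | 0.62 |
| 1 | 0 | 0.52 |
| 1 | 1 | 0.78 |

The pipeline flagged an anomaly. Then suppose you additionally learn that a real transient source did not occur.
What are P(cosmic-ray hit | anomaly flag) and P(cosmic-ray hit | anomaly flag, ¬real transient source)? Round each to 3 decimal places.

Enumerate the 4 (real transient source, cosmic-ray hit) configurations and weight by the priors:
  P(anomaly flag) = 0.05×0.894×0.688 + 0.62×0.894×0.312 + 0.52×0.106×0.688 + 0.78×0.106×0.312
        = 0.030754 + 0.172935 + 0.037923 + 0.025796 = 0.267408
Configurations with cosmic-ray hit contribute 0.198731, so
  P(cosmic-ray hit | anomaly flag) = 0.198731 / 0.267408 ≈ 0.743

Now condition on the additional information:
For the numerator, keep only cosmic-ray hit=true terms: 0.62*0.312 = 0.193440
The normalizing constant is 0.05*0.688 + 0.62*0.312 = 0.227840
Posterior = 0.193440 / 0.227840 ≈ 0.849

P(cosmic-ray hit | anomaly flag) ≈ 0.743; P(cosmic-ray hit | anomaly flag, ¬real transient source) ≈ 0.849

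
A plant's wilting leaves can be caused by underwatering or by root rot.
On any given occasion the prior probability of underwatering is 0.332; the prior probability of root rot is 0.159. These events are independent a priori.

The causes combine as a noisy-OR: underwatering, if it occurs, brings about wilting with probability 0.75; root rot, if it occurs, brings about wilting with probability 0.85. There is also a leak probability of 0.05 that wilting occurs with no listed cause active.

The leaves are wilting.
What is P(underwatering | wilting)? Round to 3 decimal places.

Under noisy-OR, P(wilting | causes) = 1 − (1−0.05)·∏(1−qᵢ) over the active causes.
Numerator (weight on configurations with underwatering): 0.212899 + 0.050907 = 0.263806
The normalizing constant is 0.05×0.668×0.841 + 0.8575×0.668×0.159 + 0.7625×0.332×0.841 + 0.964375×0.332×0.159 = 0.382972
Posterior = 0.263806 / 0.382972 ≈ 0.689

P(underwatering | wilting) ≈ 0.689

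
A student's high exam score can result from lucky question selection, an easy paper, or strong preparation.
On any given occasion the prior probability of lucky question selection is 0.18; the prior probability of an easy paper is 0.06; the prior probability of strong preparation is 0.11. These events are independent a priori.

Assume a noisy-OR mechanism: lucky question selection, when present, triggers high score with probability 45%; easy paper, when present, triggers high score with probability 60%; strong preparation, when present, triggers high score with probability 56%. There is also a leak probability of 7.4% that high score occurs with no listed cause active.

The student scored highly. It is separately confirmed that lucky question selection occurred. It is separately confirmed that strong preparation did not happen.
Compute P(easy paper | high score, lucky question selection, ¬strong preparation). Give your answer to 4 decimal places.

Under noisy-OR, P(high score | causes) = 1 − (1−0.074)·∏(1−qᵢ) over the active causes.
Numerator (weight on configurations with easy paper): 0.79628*0.06 = 0.047777
Denominator P(high score | lucky question selection, ¬strong preparation): 0.4907*0.94 + 0.79628*0.06 = 0.509035
Posterior = 0.047777 / 0.509035 ≈ 0.0939

P(easy paper | high score, lucky question selection, ¬strong preparation) ≈ 0.0939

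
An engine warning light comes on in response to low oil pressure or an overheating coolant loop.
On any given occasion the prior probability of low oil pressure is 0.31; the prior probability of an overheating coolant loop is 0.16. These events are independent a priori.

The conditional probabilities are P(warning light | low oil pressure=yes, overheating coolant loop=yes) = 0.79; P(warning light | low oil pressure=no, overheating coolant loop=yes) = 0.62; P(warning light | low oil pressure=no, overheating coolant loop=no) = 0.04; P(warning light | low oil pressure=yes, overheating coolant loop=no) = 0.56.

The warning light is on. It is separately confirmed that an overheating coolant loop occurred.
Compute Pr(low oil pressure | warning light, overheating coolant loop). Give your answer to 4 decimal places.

By total probability over both values of low oil pressure:
  P(warning light | overheating coolant loop) = 0.62×0.69 + 0.79×0.31
        = 0.427800 + 0.244900 = 0.672700
Keeping only the low oil pressure-present terms gives 0.244900, so
  P(low oil pressure | warning light, overheating coolant loop) = 0.244900 / 0.672700 ≈ 0.3641

Pr(low oil pressure | warning light, overheating coolant loop) ≈ 0.3641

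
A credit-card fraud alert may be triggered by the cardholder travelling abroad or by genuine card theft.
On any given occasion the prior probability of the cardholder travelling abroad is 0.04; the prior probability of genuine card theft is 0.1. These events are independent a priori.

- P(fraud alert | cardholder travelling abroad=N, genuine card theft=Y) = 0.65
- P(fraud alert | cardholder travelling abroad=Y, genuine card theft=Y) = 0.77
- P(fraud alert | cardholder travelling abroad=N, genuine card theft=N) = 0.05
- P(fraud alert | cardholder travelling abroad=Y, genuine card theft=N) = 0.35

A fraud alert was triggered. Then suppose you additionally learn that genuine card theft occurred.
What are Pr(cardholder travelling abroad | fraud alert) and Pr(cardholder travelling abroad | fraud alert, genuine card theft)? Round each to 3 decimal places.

Numerator (weight on configurations with cardholder travelling abroad): 0.012600 + 0.003080 = 0.015680
The normalizing constant is 0.05·0.96·0.9 + 0.65·0.96·0.1 + 0.35·0.04·0.9 + 0.77·0.04·0.1 = 0.121280
P(cardholder travelling abroad | fraud alert) = 0.015680/0.121280 ≈ 0.129

Now also conditioning on genuine card theft=true:
For the numerator, keep only cardholder travelling abroad=true terms: 0.77*0.04 = 0.030800
Denominator P(fraud alert | genuine card theft): 0.65*0.96 + 0.77*0.04 = 0.654800
Posterior = 0.030800 / 0.654800 ≈ 0.047
The drop from 0.129 to 0.047 is the explaining-away (discounting) effect.

Pr(cardholder travelling abroad | fraud alert) ≈ 0.129; Pr(cardholder travelling abroad | fraud alert, genuine card theft) ≈ 0.047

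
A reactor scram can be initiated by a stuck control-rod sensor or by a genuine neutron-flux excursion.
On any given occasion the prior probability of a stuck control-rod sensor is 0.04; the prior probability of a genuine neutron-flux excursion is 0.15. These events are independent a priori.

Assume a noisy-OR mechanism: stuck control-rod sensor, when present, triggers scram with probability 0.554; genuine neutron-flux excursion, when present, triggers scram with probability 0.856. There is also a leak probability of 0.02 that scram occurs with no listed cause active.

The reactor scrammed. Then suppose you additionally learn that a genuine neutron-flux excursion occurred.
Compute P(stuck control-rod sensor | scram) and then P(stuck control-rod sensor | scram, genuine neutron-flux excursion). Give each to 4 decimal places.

Under noisy-OR, P(scram | causes) = 1 − (1−0.02)·∏(1−qᵢ) over the active causes.
Sum P(scram|·) weighted by the priors over the 4 (stuck control-rod sensor, genuine neutron-flux excursion) configurations:
  P(scram) = 0.02×0.96×0.85 + 0.85888×0.96×0.15 + 0.56292×0.04×0.85 + 0.93706×0.04×0.15
        = 0.016320 + 0.123679 + 0.019139 + 0.005622 = 0.164760
Configurations with stuck control-rod sensor contribute 0.024761, so
  P(stuck control-rod sensor | scram) = 0.024761 / 0.164760 ≈ 0.1503

Now also conditioning on genuine neutron-flux excursion=true:
P(scram | genuine neutron-flux excursion) = 0.85888·0.96 + 0.93706·0.04 = 0.824525 + 0.037482 = 0.862007
Restricting to configurations with stuck control-rod sensor present: 0.93706·0.04 = 0.037482.
So P(stuck control-rod sensor | scram, genuine neutron-flux excursion) = 0.037482/0.862007 ≈ 0.0435.
Conditioning on genuine neutron-flux excursion lowers the posterior on stuck control-rod sensor: the classic explaining-away effect in a common-effect structure.

P(stuck control-rod sensor | scram) ≈ 0.1503; P(stuck control-rod sensor | scram, genuine neutron-flux excursion) ≈ 0.0435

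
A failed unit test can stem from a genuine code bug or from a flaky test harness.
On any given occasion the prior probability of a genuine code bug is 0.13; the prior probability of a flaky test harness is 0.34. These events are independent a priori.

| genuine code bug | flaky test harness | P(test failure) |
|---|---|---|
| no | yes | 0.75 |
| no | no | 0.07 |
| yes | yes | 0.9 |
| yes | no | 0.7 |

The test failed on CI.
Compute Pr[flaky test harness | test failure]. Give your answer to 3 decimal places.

For the numerator, keep only flaky test harness=true terms: 0.221850 + 0.039780 = 0.261630
Denominator P(test failure): 0.07*0.87*0.66 + 0.75*0.87*0.34 + 0.7*0.13*0.66 + 0.9*0.13*0.34 = 0.361884
P(flaky test harness | test failure) = 0.261630/0.361884 ≈ 0.723

Pr[flaky test harness | test failure] ≈ 0.723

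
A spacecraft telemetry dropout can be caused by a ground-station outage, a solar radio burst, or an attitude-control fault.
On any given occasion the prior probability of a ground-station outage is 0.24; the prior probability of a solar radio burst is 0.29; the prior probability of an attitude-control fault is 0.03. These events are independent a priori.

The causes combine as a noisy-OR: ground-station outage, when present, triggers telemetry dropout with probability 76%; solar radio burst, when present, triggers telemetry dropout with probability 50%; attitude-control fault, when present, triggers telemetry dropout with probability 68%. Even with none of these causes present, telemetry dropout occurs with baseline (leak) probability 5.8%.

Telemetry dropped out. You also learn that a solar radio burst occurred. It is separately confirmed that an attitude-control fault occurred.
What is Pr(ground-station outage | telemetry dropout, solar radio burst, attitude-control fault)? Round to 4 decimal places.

Pr(ground-station outage | telemetry dropout, solar radio burst, attitude-control fault) ≈ 0.2638

Under noisy-OR, P(telemetry dropout | causes) = 1 − (1−0.058)·∏(1−qᵢ) over the active causes.
Numerator (weight on configurations with ground-station outage): 0.963827·0.24 = 0.231318
The normalizing constant is 0.84928·0.76 + 0.963827·0.24 = 0.876771
Posterior = 0.231318 / 0.876771 ≈ 0.2638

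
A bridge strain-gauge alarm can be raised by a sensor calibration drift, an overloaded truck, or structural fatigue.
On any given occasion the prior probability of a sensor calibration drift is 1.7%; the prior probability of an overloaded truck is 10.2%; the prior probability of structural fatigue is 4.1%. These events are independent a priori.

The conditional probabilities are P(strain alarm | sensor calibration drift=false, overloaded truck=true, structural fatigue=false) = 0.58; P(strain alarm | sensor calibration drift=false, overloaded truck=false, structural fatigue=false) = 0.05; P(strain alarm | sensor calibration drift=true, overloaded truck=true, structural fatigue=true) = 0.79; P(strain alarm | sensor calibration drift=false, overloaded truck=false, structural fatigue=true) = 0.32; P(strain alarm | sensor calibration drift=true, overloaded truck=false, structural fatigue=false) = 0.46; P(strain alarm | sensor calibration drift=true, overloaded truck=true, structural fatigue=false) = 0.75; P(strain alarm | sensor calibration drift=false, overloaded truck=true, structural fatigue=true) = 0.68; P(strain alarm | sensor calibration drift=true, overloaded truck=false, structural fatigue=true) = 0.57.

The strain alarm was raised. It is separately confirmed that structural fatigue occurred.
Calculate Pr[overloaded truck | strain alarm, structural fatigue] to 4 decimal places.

Pr[overloaded truck | strain alarm, structural fatigue] ≈ 0.1928

Enumerate the 4 (sensor calibration drift, overloaded truck) configurations and weight by the priors:
  P(strain alarm | structural fatigue) = 0.32*0.983*0.898 + 0.68*0.983*0.102 + 0.57*0.017*0.898 + 0.79*0.017*0.102
        = 0.282475 + 0.068181 + 0.008702 + 0.001370 = 0.360728
Keeping only the overloaded truck-present terms gives 0.069551, so
  P(overloaded truck | strain alarm, structural fatigue) = 0.069551 / 0.360728 ≈ 0.1928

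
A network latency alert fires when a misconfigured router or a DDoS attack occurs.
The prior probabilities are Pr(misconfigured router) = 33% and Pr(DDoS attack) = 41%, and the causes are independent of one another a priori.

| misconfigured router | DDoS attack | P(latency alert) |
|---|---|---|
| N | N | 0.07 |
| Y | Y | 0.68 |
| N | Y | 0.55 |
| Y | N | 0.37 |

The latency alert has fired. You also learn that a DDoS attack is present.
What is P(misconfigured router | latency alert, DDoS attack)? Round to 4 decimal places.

P(misconfigured router | latency alert, DDoS attack) ≈ 0.3785

Enumerate both values of misconfigured router and weight by the priors:
  P(latency alert | DDoS attack) = 0.55·0.67 + 0.68·0.33
        = 0.368500 + 0.224400 = 0.592900
The terms with misconfigured router present sum to 0.224400, so
  P(misconfigured router | latency alert, DDoS attack) = 0.224400 / 0.592900 ≈ 0.3785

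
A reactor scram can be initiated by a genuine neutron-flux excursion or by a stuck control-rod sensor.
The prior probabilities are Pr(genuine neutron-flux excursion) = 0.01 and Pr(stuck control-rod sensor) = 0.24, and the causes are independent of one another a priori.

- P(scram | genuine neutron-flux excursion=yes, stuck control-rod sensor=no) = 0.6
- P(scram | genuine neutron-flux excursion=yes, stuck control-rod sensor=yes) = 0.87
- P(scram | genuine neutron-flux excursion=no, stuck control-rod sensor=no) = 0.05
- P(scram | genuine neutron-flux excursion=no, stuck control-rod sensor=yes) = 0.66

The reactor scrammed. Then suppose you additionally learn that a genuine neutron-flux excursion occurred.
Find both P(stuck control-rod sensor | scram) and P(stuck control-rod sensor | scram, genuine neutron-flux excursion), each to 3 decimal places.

Weight on stuck control-rod sensor=true, given the evidence: 0.156816 + 0.002088 = 0.158904
The normalizing constant is 0.05*0.99*0.76 + 0.66*0.99*0.24 + 0.6*0.01*0.76 + 0.87*0.01*0.24 = 0.201084
Posterior = 0.158904 / 0.201084 ≈ 0.790

With the extra evidence:
For the numerator, keep only stuck control-rod sensor=true terms: 0.87*0.24 = 0.208800
The normalizing constant is 0.6*0.76 + 0.87*0.24 = 0.664800
Posterior = 0.208800 / 0.664800 ≈ 0.314

P(stuck control-rod sensor | scram) ≈ 0.790; P(stuck control-rod sensor | scram, genuine neutron-flux excursion) ≈ 0.314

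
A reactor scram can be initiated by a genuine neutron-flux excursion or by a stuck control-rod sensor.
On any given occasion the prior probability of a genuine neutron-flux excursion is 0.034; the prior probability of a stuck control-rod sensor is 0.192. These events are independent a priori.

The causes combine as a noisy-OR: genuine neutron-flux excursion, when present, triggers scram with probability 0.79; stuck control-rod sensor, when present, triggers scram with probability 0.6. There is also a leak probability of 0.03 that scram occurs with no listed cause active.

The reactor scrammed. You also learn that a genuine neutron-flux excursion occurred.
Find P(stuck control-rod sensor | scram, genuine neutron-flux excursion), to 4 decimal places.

Under noisy-OR, P(scram | causes) = 1 − (1−0.03)·∏(1−qᵢ) over the active causes.
By total probability over both values of stuck control-rod sensor:
  P(scram | genuine neutron-flux excursion) = 0.7963*0.808 + 0.91852*0.192
        = 0.643410 + 0.176356 = 0.819766
Keeping only the stuck control-rod sensor-present terms gives 0.176356, so
  P(stuck control-rod sensor | scram, genuine neutron-flux excursion) = 0.176356 / 0.819766 ≈ 0.2151

P(stuck control-rod sensor | scram, genuine neutron-flux excursion) ≈ 0.2151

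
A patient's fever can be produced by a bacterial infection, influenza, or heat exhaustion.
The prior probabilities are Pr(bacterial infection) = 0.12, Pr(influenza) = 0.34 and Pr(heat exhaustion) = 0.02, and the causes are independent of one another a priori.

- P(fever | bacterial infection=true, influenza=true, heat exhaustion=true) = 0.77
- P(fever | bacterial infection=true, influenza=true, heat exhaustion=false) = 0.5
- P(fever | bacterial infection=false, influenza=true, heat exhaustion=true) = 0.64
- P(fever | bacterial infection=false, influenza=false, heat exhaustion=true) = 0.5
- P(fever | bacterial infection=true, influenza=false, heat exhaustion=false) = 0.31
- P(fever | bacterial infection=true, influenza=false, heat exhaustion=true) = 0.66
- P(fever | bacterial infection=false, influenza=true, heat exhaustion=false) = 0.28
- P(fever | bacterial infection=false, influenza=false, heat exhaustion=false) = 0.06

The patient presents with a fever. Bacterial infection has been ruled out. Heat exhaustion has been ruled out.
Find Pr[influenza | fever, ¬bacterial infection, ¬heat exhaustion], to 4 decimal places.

Pr[influenza | fever, ¬bacterial infection, ¬heat exhaustion] ≈ 0.7062

P(fever | ¬bacterial infection, ¬heat exhaustion) = 0.06·0.66 + 0.28·0.34 = 0.039600 + 0.095200 = 0.134800
Of this, 0.095200 comes from 0.28·0.34 (the influenza=true cases).
So P(influenza | fever, ¬bacterial infection, ¬heat exhaustion) = 0.095200/0.134800 ≈ 0.7062.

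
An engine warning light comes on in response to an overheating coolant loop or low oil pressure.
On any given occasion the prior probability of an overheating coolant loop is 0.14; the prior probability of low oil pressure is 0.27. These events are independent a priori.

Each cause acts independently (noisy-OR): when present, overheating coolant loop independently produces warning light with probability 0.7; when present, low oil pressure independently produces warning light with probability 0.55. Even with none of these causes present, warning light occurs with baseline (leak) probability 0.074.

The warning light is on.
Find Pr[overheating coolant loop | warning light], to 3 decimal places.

Pr[overheating coolant loop | warning light] ≈ 0.370

Under noisy-OR, P(warning light | causes) = 1 − (1−0.074)·∏(1−qᵢ) over the active causes.
For the numerator, keep only overheating coolant loop=true terms: 0.073809 + 0.033075 = 0.106884
Normalizer over all consistent configurations: 0.074×0.86×0.73 + 0.5833×0.86×0.27 + 0.7222×0.14×0.73 + 0.87499×0.14×0.27 = 0.288783
P(overheating coolant loop | warning light) = 0.106884/0.288783 ≈ 0.370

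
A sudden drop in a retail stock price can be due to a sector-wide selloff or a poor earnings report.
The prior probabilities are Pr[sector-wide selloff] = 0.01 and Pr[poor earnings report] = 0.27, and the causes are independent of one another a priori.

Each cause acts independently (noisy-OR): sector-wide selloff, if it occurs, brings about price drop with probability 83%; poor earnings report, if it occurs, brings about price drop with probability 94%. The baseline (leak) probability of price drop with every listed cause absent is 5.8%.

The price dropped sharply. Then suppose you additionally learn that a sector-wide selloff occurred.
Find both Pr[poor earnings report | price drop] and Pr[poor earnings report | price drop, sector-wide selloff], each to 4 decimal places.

Pr[poor earnings report | price drop] ≈ 0.8414; Pr[poor earnings report | price drop, sector-wide selloff] ≈ 0.3037

Under noisy-OR, P(price drop | causes) = 1 − (1−0.058)·∏(1−qᵢ) over the active causes.
Numerator (weight on configurations with poor earnings report): 0.252192 + 0.002674 = 0.254866
Denominator P(price drop): 0.058·0.99·0.73 + 0.94348·0.99·0.27 + 0.83986·0.01·0.73 + 0.990392·0.01·0.27 = 0.302914
Posterior = 0.254866 / 0.302914 ≈ 0.8414

With the extra evidence:
Sum P(price drop|·) weighted by the priors over both values of poor earnings report:
  P(price drop | sector-wide selloff) = 0.83986·0.73 + 0.990392·0.27
        = 0.613098 + 0.267406 = 0.880504
Keeping only the poor earnings report-present terms gives 0.267406, so
  P(poor earnings report | price drop, sector-wide selloff) = 0.267406 / 0.880504 ≈ 0.3037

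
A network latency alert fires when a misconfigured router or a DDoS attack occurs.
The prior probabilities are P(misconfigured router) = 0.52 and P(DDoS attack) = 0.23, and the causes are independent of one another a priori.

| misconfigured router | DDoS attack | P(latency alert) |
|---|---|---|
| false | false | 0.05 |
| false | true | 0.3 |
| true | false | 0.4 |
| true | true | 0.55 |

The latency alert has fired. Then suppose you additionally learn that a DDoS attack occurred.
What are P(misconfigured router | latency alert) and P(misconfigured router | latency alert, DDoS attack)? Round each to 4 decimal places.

P(misconfigured router | latency alert) ≈ 0.8141; P(misconfigured router | latency alert, DDoS attack) ≈ 0.6651

Weight on misconfigured router=true, given the evidence: 0.160160 + 0.065780 = 0.225940
The normalizing constant is 0.05*0.48*0.77 + 0.3*0.48*0.23 + 0.4*0.52*0.77 + 0.55*0.52*0.23 = 0.277540
P(misconfigured router | latency alert) = 0.225940/0.277540 ≈ 0.8141

Now also conditioning on DDoS attack=true:
Numerator (weight on configurations with misconfigured router): 0.55*0.52 = 0.286000
Denominator P(latency alert | DDoS attack): 0.3*0.48 + 0.55*0.52 = 0.430000
P(misconfigured router | latency alert, DDoS attack) = 0.286000/0.430000 ≈ 0.6651
This is intercausal reasoning (explaining away): once DDoS attack accounts for the latency alert, misconfigured router becomes less likely.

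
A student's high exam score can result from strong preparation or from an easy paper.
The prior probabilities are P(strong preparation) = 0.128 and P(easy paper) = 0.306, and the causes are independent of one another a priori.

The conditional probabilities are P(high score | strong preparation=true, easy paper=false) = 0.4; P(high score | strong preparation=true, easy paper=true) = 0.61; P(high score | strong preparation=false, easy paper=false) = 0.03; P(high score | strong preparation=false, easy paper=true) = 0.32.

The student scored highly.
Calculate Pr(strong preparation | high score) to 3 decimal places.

Sum P(high score|·) weighted by the priors over the 4 (strong preparation, easy paper) configurations:
  P(high score) = 0.03·0.872·0.694 + 0.32·0.872·0.306 + 0.4·0.128·0.694 + 0.61·0.128·0.306
        = 0.018155 + 0.085386 + 0.035533 + 0.023892 = 0.162966
Keeping only the strong preparation-present terms gives 0.059425, so
  P(strong preparation | high score) = 0.059425 / 0.162966 ≈ 0.365

Pr(strong preparation | high score) ≈ 0.365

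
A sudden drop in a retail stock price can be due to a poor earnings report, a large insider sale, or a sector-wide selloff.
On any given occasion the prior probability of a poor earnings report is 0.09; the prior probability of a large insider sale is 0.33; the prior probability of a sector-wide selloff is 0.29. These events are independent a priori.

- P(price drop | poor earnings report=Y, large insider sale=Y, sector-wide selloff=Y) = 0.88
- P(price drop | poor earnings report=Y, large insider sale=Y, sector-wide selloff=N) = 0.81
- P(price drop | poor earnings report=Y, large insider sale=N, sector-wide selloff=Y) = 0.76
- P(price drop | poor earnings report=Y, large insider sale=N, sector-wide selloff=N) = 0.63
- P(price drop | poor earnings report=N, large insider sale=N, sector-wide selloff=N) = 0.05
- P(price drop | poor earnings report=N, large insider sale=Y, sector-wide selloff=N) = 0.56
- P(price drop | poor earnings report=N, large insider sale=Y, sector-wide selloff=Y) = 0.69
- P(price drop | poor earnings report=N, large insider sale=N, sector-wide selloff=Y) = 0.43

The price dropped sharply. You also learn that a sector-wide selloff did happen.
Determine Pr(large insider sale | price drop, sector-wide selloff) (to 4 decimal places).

Weight on large insider sale=true, given the evidence: 0.207207 + 0.026136 = 0.233343
Denominator P(price drop | sector-wide selloff): 0.43·0.91·0.67 + 0.69·0.91·0.33 + 0.76·0.09·0.67 + 0.88·0.09·0.33 = 0.541342
Posterior = 0.233343 / 0.541342 ≈ 0.4310

Pr(large insider sale | price drop, sector-wide selloff) ≈ 0.4310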